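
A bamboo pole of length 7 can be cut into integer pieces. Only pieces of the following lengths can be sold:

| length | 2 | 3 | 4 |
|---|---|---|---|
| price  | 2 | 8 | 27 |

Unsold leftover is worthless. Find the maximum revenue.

Build f[k] bottom-up: f[k] = max over allowed piece i of (p[i] + f[k−i]).
f[1] = 0
f[2] = 2
f[3] = 8
f[4] = 27
f[5] = 27
f[6] = 29  (first piece 2, then f[4]=27)
f[7] = 35  (first piece 3, then f[4]=27)
One optimal cutting: 4 + 3 → $35.

35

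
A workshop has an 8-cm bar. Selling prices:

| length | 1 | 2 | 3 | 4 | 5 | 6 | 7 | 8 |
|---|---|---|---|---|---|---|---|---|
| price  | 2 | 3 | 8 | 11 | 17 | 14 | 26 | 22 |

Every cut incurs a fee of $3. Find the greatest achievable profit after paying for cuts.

Consider every possible first cut. r[k] is the best of p[i]+r[k−i] over all sellable i≤k, charging 3 whenever i<k.
r[1] = 2
r[2] = 3
r[3] = 8
r[4] = 11
r[5] = 17
r[6] = 16  (first piece 1, then r[5]=17)
r[7] = 26
r[8] = 25  (first piece 1, then r[7]=26)
One optimal plan: pieces 7 + 1 (1 cut) → $28 − $3 = $25.

25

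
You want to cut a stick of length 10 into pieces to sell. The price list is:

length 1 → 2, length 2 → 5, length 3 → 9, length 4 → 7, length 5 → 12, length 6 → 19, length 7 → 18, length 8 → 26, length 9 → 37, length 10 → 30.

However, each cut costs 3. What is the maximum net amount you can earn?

Let r[k] be the best obtainable value from length k. For each k, try every first piece i and keep the best of price[i] + r[k−i] minus the 3 cut fee when i<k.
r[1] = 2
r[2] = 5
r[3] = 9
r[4] = 8  (first piece 1, then r[3]=9)
r[5] = 12
r[6] = 19
r[7] = 18  (first piece 1, then r[6]=19)
r[8] = 26
r[9] = 37
r[10] = 36  (first piece 1, then r[9]=37)
One optimal plan: pieces 9 + 1 (1 cut) → 39 − 3 = 36.

36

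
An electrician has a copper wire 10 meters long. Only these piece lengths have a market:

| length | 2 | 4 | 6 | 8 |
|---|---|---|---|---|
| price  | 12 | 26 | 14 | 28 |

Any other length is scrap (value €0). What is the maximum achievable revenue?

Let f[k] be the best obtainable value from length k. For each k, try every first piece i and keep the best of price[i] + f[k−i].
f[1] = 0
f[2] = 12
f[3] = 12
f[4] = 26
f[5] = 26
f[6] = 38  (first piece 2, then f[4]=26)
f[7] = 38
f[8] = 52  (first piece 4, then f[4]=26)
f[9] = 52
f[10] = 64  (first piece 2, then f[8]=52)
One optimal cutting: 4 + 4 + 2 → €64.

64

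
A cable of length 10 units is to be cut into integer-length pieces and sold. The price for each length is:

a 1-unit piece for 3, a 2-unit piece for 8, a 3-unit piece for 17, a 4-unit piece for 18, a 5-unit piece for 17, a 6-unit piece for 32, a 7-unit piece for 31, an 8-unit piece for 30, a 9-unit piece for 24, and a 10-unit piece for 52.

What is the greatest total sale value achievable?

Consider every possible first cut. best[k] is the best of p[i]+best[k−i] over all sellable i≤k.
best[1] = 3
best[2] = max(3+3, 8+0) = 8
best[3] = max(3+8, 8+3, 17+0) = 17
best[4] = max(3+17, 8+8, 17+3, 18+0) = 20
best[5] = max(3+20, 8+17, 17+8, 18+3, 17+0) = 25
best[6] = max(3+25, 8+20, 17+17, 18+8, 17+3, 32+0) = 34
best[7] = max(3+34, 8+25, 17+20, …, 32+3, 31+0) = 37
best[8] = max(3+37, 8+34, 17+25, …, 31+3, 30+0) = 42
best[9] = max(3+42, 8+37, 17+34, …, 30+3, 24+0) = 51
best[10] = max(3+51, 8+42, 17+37, …, 24+3, 52+0) = 54
One optimal cutting: 3 + 3 + 3 + 1 → 17 + 17 + 17 + 3 = 54.

54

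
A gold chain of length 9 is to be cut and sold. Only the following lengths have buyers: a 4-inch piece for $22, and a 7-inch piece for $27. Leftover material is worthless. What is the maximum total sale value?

44

Consider every possible first cut. best[k] is the best of p[i]+best[k−i] over all sellable i≤k.
best[1] = 0
best[2] = 0
best[3] = 0
best[4] = 22
best[5] = 22
best[6] = 22
best[7] = 27
best[8] = 44  (first piece 4, then best[4]=22)
best[9] = 44
One optimal cutting: pieces 4 + 4 with 1 inch of scrap → $44.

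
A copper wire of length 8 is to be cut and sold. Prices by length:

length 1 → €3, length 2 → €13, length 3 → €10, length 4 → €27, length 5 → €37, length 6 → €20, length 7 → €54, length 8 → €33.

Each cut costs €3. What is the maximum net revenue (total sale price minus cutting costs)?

54

Consider every possible first cut. r[k] is the best of p[i]+r[k−i] over all sellable i≤k, charging 3 whenever i<k.
r[1] = 3
r[2] = max(3+3-3, 13+0) = 13
r[3] = max(3+13-3, 13+3-3, 10+0) = 13
r[4] = max(3+13-3, 13+13-3, 10+3-3, 27+0) = 27
r[5] = max(3+27-3, 13+13-3, 10+13-3, 27+3-3, 37+0) = 37
r[6] = max(3+37-3, 13+27-3, 10+13-3, 27+13-3, 37+3-3, 20+0) = 37
r[7] = max(3+37-3, 13+37-3, 10+27-3, …, 20+3-3, 54+0) = 54
r[8] = max(3+54-3, 13+37-3, 10+37-3, …, 54+3-3, 33+0) = 54
One optimal plan: pieces 7 + 1 (1 cut) → €57 − €3 = €54.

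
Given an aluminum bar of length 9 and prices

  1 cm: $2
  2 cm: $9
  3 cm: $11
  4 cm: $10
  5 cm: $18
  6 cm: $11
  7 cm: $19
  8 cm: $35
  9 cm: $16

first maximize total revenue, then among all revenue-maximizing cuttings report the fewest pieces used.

4

Consider every possible first cut. r[k] is the best of p[i]+r[k−i] over all sellable i≤k.
r[1] = 2
r[2] = max(2+2, 9+0) = 9
r[3] = max(2+9, 9+2, 11+0) = 11
r[4] = max(2+11, 9+9, 11+2, 10+0) = 18
r[5] = max(2+18, 9+11, 11+9, 10+2, 18+0) = 20
r[6] = max(2+20, 9+18, 11+11, 10+9, 18+2, 11+0) = 27
r[7] = max(2+27, 9+20, 11+18, …, 11+2, 19+0) = 29
r[8] = max(2+29, 9+27, 11+20, …, 19+2, 35+0) = 36
r[9] = max(2+36, 9+29, 11+27, …, 35+2, 16+0) = 38
Maximum revenue is $38.
Now minimize piece count subject to staying optimal: for each k, pieces[k] = 1 + min over i with p[i]+r[k−i]=r[k] of pieces[k−i].
pieces[6] = 3
pieces[7] = 3
pieces[8] = 4
pieces[9] = 4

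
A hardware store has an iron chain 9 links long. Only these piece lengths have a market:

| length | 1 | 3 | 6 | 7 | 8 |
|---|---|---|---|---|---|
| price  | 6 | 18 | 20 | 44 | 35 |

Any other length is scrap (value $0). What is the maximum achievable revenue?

56

Build f[k] bottom-up: f[k] = max over allowed piece i of (p[i] + f[k−i]).
f[1] = 6
f[2] = 12  (first piece 1, then f[1]=6)
f[3] = max(6+12, 18+0) = 18
f[4] = max(6+18, 18+6) = 24
f[5] = max(6+24, 18+12) = 30
f[6] = max(6+30, 18+18, 20+0) = 36
f[7] = max(6+36, 18+24, 20+6, 44+0) = 44
f[8] = max(6+44, 18+30, 20+12, 44+6, 35+0) = 50
f[9] = max(6+50, 18+36, 20+18, 44+12, 35+6) = 56
One optimal cutting: 7 + 1 + 1 → $56.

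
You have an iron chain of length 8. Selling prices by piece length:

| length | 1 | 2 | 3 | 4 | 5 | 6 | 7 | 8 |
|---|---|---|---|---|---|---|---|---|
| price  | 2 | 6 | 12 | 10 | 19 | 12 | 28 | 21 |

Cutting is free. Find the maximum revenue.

Let best[k] be the best obtainable value from length k. For each k, try every first piece i and keep the best of price[i] + best[k−i].
best[1] = 2
best[2] = max(2+2, 6+0) = 6
best[3] = max(2+6, 6+2, 12+0) = 12
best[4] = max(2+12, 6+6, 12+2, 10+0) = 14
best[5] = max(2+14, 6+12, 12+6, 10+2, 19+0) = 19
best[6] = max(2+19, 6+14, 12+12, 10+6, 19+2, 12+0) = 24
best[7] = max(2+24, 6+19, 12+14, …, 12+2, 28+0) = 28
best[8] = max(2+28, 6+24, 12+19, …, 28+2, 21+0) = 31
One optimal cutting: 5 + 3 → $19 + $12 = $31.

31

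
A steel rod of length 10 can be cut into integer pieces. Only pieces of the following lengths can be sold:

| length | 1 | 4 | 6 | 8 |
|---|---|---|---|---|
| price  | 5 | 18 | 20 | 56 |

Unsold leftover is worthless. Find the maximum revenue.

Consider every possible first cut. best[k] is the best of p[i]+best[k−i] over all sellable i≤k.
best[1] = 5
best[2] = 10  (first piece 1, then best[1]=5)
best[3] = 15  (first piece 1, then best[2]=10)
best[4] = max(5+15, 18+0) = 20
best[5] = max(5+20, 18+5) = 25
best[6] = max(5+25, 18+10, 20+0) = 30
best[7] = max(5+30, 18+15, 20+5) = 35
best[8] = max(5+35, 18+20, 20+10, 56+0) = 56
best[9] = max(5+56, 18+25, 20+15, 56+5) = 61
best[10] = max(5+61, 18+30, 20+20, 56+10) = 66
One optimal cutting: 8 + 1 + 1 → $66.

66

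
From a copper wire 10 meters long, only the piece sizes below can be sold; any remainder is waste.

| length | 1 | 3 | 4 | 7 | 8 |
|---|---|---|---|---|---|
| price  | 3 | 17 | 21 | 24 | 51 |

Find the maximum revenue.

57

Let r[k] be the best obtainable value from length k. For each k, try every first piece i and keep the best of price[i] + r[k−i].
r[1] = 3
r[2] = 6  (first piece 1, then r[1]=3)
r[3] = max(3+6, 17+0) = 17
r[4] = max(3+17, 17+3, 21+0) = 21
r[5] = max(3+21, 17+6, 21+3) = 24
r[6] = max(3+24, 17+17, 21+6) = 34
r[7] = max(3+34, 17+21, 21+17, 24+0) = 38
r[8] = max(3+38, 17+24, 21+21, 24+3, 51+0) = 51
r[9] = max(3+51, 17+34, 21+24, 24+6, 51+3) = 54
r[10] = max(3+54, 17+38, 21+34, 24+17, 51+6) = 57
One optimal cutting: 8 + 1 + 1 → €57.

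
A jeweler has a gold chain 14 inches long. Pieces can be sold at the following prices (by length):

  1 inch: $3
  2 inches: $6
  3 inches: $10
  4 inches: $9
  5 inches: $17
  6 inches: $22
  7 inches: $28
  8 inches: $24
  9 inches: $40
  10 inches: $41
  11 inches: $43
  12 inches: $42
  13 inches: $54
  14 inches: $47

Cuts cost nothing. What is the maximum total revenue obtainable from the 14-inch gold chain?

57

Let r[k] be the best obtainable value from length k. For each k, try every first piece i and keep the best of price[i] + r[k−i].
r[1] = 3
r[2] = max(3+3, 6+0) = 6
r[3] = max(3+6, 6+3, 10+0) = 10
r[4] = max(3+10, 6+6, 10+3, 9+0) = 13
r[5] = max(3+13, 6+10, 10+6, 9+3, 17+0) = 17
r[6] = max(3+17, 6+13, 10+10, 9+6, 17+3, 22+0) = 22
r[7] = max(3+22, 6+17, 10+13, …, 22+3, 28+0) = 28
r[8] = max(3+28, 6+22, 10+17, …, 28+3, 24+0) = 31
r[9] = max(3+31, 6+28, 10+22, …, 24+3, 40+0) = 40
r[10] = max(3+40, 6+31, 10+28, …, 40+3, 41+0) = 43
r[11] = max(3+43, 6+40, 10+31, …, 41+3, 43+0) = 46
r[12] = max(3+46, 6+43, 10+40, …, 43+3, 42+0) = 50
r[13] = max(3+50, 6+46, 10+43, …, 42+3, 54+0) = 54
r[14] = max(3+54, 6+50, 10+46, …, 54+3, 47+0) = 57
One optimal cutting: 13 + 1 → $54 + $3 = $57.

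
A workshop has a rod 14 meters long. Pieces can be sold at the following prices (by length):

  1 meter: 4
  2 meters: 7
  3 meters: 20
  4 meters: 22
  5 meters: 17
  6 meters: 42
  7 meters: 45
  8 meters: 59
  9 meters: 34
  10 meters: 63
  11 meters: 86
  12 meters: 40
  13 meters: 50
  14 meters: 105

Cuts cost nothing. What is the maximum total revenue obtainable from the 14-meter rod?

Consider every possible first cut. r[k] is the best of p[i]+r[k−i] over all sellable i≤k.
r[1] = 4
r[2] = max(4+4, 7+0) = 8
r[3] = max(4+8, 7+4, 20+0) = 20
r[4] = max(4+20, 7+8, 20+4, 22+0) = 24
r[5] = max(4+24, 7+20, 20+8, 22+4, 17+0) = 28
r[6] = max(4+28, 7+24, 20+20, 22+8, 17+4, 42+0) = 42
r[7] = max(4+42, 7+28, 20+24, …, 42+4, 45+0) = 46
r[8] = max(4+46, 7+42, 20+28, …, 45+4, 59+0) = 59
r[9] = max(4+59, 7+46, 20+42, …, 59+4, 34+0) = 63
r[10] = max(4+63, 7+59, 20+46, …, 34+4, 63+0) = 67
r[11] = max(4+67, 7+63, 20+59, …, 63+4, 86+0) = 86
r[12] = max(4+86, 7+67, 20+63, …, 86+4, 40+0) = 90
r[13] = max(4+90, 7+86, 20+67, …, 40+4, 50+0) = 94
r[14] = max(4+94, 7+90, 20+86, …, 50+4, 105+0) = 106
One optimal cutting: 11 + 3 → 86 + 20 = 106.

106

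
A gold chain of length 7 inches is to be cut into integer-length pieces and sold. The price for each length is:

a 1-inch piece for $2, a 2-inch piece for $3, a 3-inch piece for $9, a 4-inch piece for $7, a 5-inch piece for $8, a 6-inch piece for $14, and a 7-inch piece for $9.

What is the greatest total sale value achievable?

Consider every possible first cut. v[k] is the best of p[i]+v[k−i] over all sellable i≤k.
v[1] = 2
v[2] = 4  (first piece 1, then v[1]=2)
v[3] = 9
v[4] = 11  (first piece 1, then v[3]=9)
v[5] = 13  (first piece 1, then v[4]=11)
v[6] = 18  (first piece 3, then v[3]=9)
v[7] = 20  (first piece 1, then v[6]=18)
One optimal cutting: 3 + 3 + 1 → $9 + $9 + $2 = $20.

20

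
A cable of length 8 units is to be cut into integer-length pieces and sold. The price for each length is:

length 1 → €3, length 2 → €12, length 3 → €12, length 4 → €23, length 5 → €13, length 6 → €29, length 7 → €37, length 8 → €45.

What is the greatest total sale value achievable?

Consider every possible first cut. best[k] is the best of p[i]+best[k−i] over all sellable i≤k.
best[1] = 3
best[2] = max(3+3, 12+0) = 12
best[3] = max(3+12, 12+3, 12+0) = 15
best[4] = max(3+15, 12+12, 12+3, 23+0) = 24
best[5] = max(3+24, 12+15, 12+12, 23+3, 13+0) = 27
best[6] = max(3+27, 12+24, 12+15, 23+12, 13+3, 29+0) = 36
best[7] = max(3+36, 12+27, 12+24, …, 29+3, 37+0) = 39
best[8] = max(3+39, 12+36, 12+27, …, 37+3, 45+0) = 48
One optimal cutting: 2 + 2 + 2 + 2 → €12 + €12 + €12 + €12 = €48.

48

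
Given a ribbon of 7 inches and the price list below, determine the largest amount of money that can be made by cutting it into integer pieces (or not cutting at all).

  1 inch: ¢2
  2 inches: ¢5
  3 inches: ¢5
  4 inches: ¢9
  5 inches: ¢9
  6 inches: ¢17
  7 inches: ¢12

19

Let best[k] be the best obtainable value from length k. For each k, try every first piece i and keep the best of price[i] + best[k−i].
best[1] = 2
best[2] = 5
best[3] = 7  (first piece 1, then best[2]=5)
best[4] = 10  (first piece 2, then best[2]=5)
best[5] = 12  (first piece 1, then best[4]=10)
best[6] = 17
best[7] = 19  (first piece 1, then best[6]=17)
One optimal cutting: 6 + 1 → ¢17 + ¢2 = ¢19.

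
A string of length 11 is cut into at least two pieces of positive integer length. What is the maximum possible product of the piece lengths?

54

Let f[k] be the best product for length k (with at least one cut). For each first piece i, the rest contributes max(k−i, f[k−i]).
f[2] = 1*max(1,0) = 1*1 = 1
f[3] = max(1*2, 2*1) = 2
f[4] = max(1*3, 2*2, 3*1) = 4
f[5] = max(1*4, 2*3, 3*2, 4*1) = 6
f[6] = max(1*6, 2*4, 3*3, 4*2, 5*1) = 9
f[7] = max(1*9, 2*6, 3*4, 4*3, 5*2, 6*1) = 12
f[8] = max(1*12, 2*9, 3*6, …, 6*2, 7*1) = 18
f[9] = max(1*18, 2*12, 3*9, …, 7*2, 8*1) = 27
f[10] = max(1*27, 2*18, 3*12, …, 8*2, 9*1) = 36
f[11] = max(1*36, 2*27, 3*18, …, 9*2, 10*1) = 54
One optimal split: 3 + 3 + 3 + 2; product 3*3*3*2 = 54.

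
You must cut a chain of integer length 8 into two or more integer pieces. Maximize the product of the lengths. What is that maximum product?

Fill P[k] for k=2..8: at each k try every first piece i and multiply by the better of (k−i) uncut or P[k−i].
Small cases: P[2]=1.
P[3] = max(1×2, 2×1) = 2
P[4] = max(1×3, 2×2, 3×1) = 4
P[5] = max(1×4, 2×3, 3×2, 4×1) = 6
P[6] = max(1×6, 2×4, 3×3, 4×2, 5×1) = 9
P[7] = max(1×9, 2×6, 3×4, 4×3, 5×2, 6×1) = 12
P[8] = max(1×12, 2×9, 3×6, …, 6×2, 7×1) = 18
One optimal split: 3 + 3 + 2; product 3×3×2 = 18.

18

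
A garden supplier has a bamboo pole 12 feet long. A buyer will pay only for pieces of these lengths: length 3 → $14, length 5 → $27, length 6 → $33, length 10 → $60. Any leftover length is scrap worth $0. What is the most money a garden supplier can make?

Consider every possible first cut. r[k] is the best of p[i]+r[k−i] over all sellable i≤k.
r[1] = 0
r[2] = 0
r[3] = 14
r[4] = 14
r[5] = 27
r[6] = 33
r[7] = 33
r[8] = 41  (first piece 3, then r[5]=27)
r[9] = 47  (first piece 3, then r[6]=33)
r[10] = 60
r[11] = 60
r[12] = 66  (first piece 6, then r[6]=33)
One optimal cutting: 6 + 6 → $66.

66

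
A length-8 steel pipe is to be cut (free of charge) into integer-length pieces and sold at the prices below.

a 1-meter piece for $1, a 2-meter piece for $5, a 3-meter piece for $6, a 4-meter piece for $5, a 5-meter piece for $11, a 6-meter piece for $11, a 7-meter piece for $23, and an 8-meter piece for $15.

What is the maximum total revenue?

24

Build r[k] bottom-up: r[k] = max over allowed piece i of (p[i] + r[k−i]).
r[1] = 1
r[2] = max(1+1, 5+0) = 5
r[3] = max(1+5, 5+1, 6+0) = 6
r[4] = max(1+6, 5+5, 6+1, 5+0) = 10
r[5] = max(1+10, 5+6, 6+5, 5+1, 11+0) = 11
r[6] = max(1+11, 5+10, 6+6, 5+5, 11+1, 11+0) = 15
r[7] = max(1+15, 5+11, 6+10, …, 11+1, 23+0) = 23
r[8] = max(1+23, 5+15, 6+11, …, 23+1, 15+0) = 24
One optimal cutting: 7 + 1 → $23 + $1 = $24.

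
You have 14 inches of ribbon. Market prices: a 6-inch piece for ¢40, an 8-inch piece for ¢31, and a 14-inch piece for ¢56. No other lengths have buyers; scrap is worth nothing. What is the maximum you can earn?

80

Let best[k] be the best obtainable value from length k. For each k, try every first piece i and keep the best of price[i] + best[k−i].
best[1] = 0
best[2] = 0
best[3] = 0
best[4] = 0
best[5] = 0
best[6] = 40
best[7] = 40
best[8] = 40
best[9] = 40
best[10] = 40
best[11] = 40
best[12] = 80  (first piece 6, then best[6]=40)
best[13] = 80
best[14] = 80
One optimal cutting: pieces 6 + 6 with 2 inches of scrap → ¢80.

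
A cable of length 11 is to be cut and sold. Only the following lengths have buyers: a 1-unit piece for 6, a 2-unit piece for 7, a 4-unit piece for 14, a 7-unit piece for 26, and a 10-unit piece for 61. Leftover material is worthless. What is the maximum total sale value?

67

Consider every possible first cut. r[k] is the best of p[i]+r[k−i] over all sellable i≤k.
r[1] = 6
r[2] = 12  (first piece 1, then r[1]=6)
r[3] = 18  (first piece 1, then r[2]=12)
r[4] = 24  (first piece 1, then r[3]=18)
r[5] = 30  (first piece 1, then r[4]=24)
r[6] = 36  (first piece 1, then r[5]=30)
r[7] = 42  (first piece 1, then r[6]=36)
r[8] = 48  (first piece 1, then r[7]=42)
r[9] = 54  (first piece 1, then r[8]=48)
r[10] = 61
r[11] = 67  (first piece 1, then r[10]=61)
One optimal cutting: 10 + 1 → 67.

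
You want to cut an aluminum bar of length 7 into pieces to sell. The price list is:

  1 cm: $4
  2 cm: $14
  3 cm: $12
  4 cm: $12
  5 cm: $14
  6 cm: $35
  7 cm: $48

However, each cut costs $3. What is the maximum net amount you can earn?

Build r[k] bottom-up: r[k] = max over allowed piece i of (p[i] + r[k−i]) − 3 per cut.
r[1] = 4
r[2] = max(4+4-3, 14+0) = 14
r[3] = max(4+14-3, 14+4-3, 12+0) = 15
r[4] = max(4+15-3, 14+14-3, 12+4-3, 12+0) = 25
r[5] = max(4+25-3, 14+15-3, 12+14-3, 12+4-3, 14+0) = 26
r[6] = max(4+26-3, 14+25-3, 12+15-3, 12+14-3, 14+4-3, 35+0) = 36
r[7] = max(4+36-3, 14+26-3, 12+25-3, …, 35+4-3, 48+0) = 48
Best is to make no cuts and sell whole for $48.

48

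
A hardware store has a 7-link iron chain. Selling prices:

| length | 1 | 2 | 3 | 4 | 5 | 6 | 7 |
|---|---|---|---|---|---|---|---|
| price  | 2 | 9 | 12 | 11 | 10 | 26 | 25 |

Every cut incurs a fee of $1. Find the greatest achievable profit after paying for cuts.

Consider every possible first cut. v[k] is the best of p[i]+v[k−i] over all sellable i≤k, charging 1 whenever i<k.
v[1] = 2
v[2] = 9
v[3] = 12
v[4] = 17  (first piece 2, then v[2]=9)
v[5] = 20  (first piece 2, then v[3]=12)
v[6] = 26
v[7] = 28  (first piece 2, then v[5]=20)
One optimal plan: pieces 3 + 2 + 2 (2 cuts) → $30 − $2 = $28.

28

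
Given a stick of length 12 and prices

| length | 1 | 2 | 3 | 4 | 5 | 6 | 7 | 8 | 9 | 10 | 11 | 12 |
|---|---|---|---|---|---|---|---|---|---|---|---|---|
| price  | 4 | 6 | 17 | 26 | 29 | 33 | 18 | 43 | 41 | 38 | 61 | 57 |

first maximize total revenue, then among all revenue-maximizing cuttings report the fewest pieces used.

3

Let r[k] be the best obtainable value from length k. For each k, try every first piece i and keep the best of price[i] + r[k−i].
r[1] = 4
r[2] = 8  (first piece 1, then r[1]=4)
r[3] = 17
r[4] = 26
r[5] = 30  (first piece 1, then r[4]=26)
r[6] = 34  (first piece 1, then r[5]=30)
r[7] = 43  (first piece 3, then r[4]=26)
r[8] = 52  (first piece 4, then r[4]=26)
r[9] = 56  (first piece 1, then r[8]=52)
r[10] = 60  (first piece 1, then r[9]=56)
r[11] = 69  (first piece 3, then r[8]=52)
r[12] = 78  (first piece 4, then r[8]=52)
Maximum revenue is 78.
Now minimize piece count subject to staying optimal: for each k, pieces[k] = 1 + min over i with p[i]+r[k−i]=r[k] of pieces[k−i].
pieces[9] = 3
pieces[10] = 3
pieces[11] = 3
pieces[12] = 3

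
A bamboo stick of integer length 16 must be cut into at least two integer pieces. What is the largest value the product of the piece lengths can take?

Fill f[k] for k=2..16: at each k try every first piece i and multiply by the better of (k−i) uncut or f[k−i].
Small cases: f[2]=1, f[3]=2, f[4]=4, f[5]=6, f[6]=9, f[7]=12, f[8]=18, f[9]=27.
f[10] = max(1×27, 2×18, 3×12, …, 8×2, 9×1) = 36
f[11] = max(1×36, 2×27, 3×18, …, 9×2, 10×1) = 54
f[12] = max(1×54, 2×36, 3×27, …, 10×2, 11×1) = 81
f[13] = max(1×81, 2×54, 3×36, …, 11×2, 12×1) = 108
f[14] = max(1×108, 2×81, 3×54, …, 12×2, 13×1) = 162
f[15] = max(1×162, 2×108, 3×81, …, 13×2, 14×1) = 243
f[16] = max(1×243, 2×162, 3×108, …, 14×2, 15×1) = 324
One optimal split: 3 + 3 + 3 + 3 + 2 + 2; product 3×3×3×3×2×2 = 324.

324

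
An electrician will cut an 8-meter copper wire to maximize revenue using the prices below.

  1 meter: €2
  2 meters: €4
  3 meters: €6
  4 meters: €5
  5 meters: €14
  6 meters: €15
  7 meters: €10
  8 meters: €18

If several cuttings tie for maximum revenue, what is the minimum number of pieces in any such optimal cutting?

2

Let r[k] be the best obtainable value from length k. For each k, try every first piece i and keep the best of price[i] + r[k−i].
r[1] = 2
r[2] = max(2+2, 4+0) = 4
r[3] = max(2+4, 4+2, 6+0) = 6
r[4] = max(2+6, 4+4, 6+2, 5+0) = 8
r[5] = max(2+8, 4+6, 6+4, 5+2, 14+0) = 14
r[6] = max(2+14, 4+8, 6+6, 5+4, 14+2, 15+0) = 16
r[7] = max(2+16, 4+14, 6+8, …, 15+2, 10+0) = 18
r[8] = max(2+18, 4+16, 6+14, …, 10+2, 18+0) = 20
Maximum revenue is €20.
Now minimize piece count subject to staying optimal: for each k, pieces[k] = 1 + min over i with p[i]+r[k−i]=r[k] of pieces[k−i].
pieces[5] = 1
pieces[6] = 2
pieces[7] = 2
pieces[8] = 2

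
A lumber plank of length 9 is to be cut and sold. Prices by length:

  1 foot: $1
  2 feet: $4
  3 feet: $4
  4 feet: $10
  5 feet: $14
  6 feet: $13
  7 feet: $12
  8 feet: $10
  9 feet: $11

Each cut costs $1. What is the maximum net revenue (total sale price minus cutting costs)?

Build net[k] bottom-up: net[k] = max over allowed piece i of (p[i] + net[k−i]) − 1 per cut.
net[1] = 1
net[2] = max(1+1-1, 4+0) = 4
net[3] = max(1+4-1, 4+1-1, 4+0) = 4
net[4] = max(1+4-1, 4+4-1, 4+1-1, 10+0) = 10
net[5] = max(1+10-1, 4+4-1, 4+4-1, 10+1-1, 14+0) = 14
net[6] = max(1+14-1, 4+10-1, 4+4-1, 10+4-1, 14+1-1, 13+0) = 14
net[7] = max(1+14-1, 4+14-1, 4+10-1, …, 13+1-1, 12+0) = 17
net[8] = max(1+17-1, 4+14-1, 4+14-1, …, 12+1-1, 10+0) = 19
net[9] = max(1+19-1, 4+17-1, 4+14-1, …, 10+1-1, 11+0) = 23
One optimal plan: pieces 5 + 4 (1 cut) → $24 − $1 = $23.

23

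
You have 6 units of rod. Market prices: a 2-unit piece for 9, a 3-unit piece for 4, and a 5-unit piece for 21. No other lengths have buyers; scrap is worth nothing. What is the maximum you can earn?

Let r[k] be the best obtainable value from length k. For each k, try every first piece i and keep the best of price[i] + r[k−i].
r[1] = 0
r[2] = 9
r[3] = 9
r[4] = 18  (first piece 2, then r[2]=9)
r[5] = 21
r[6] = 27  (first piece 2, then r[4]=18)
One optimal cutting: 2 + 2 + 2 → 27.

27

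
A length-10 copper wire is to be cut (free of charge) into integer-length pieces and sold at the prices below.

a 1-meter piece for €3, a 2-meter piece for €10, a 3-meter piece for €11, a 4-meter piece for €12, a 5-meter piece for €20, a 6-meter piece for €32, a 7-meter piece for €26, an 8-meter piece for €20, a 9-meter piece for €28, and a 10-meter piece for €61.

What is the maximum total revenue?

61

Consider every possible first cut. r[k] is the best of p[i]+r[k−i] over all sellable i≤k.
r[1] = 3
r[2] = max(3+3, 10+0) = 10
r[3] = max(3+10, 10+3, 11+0) = 13
r[4] = max(3+13, 10+10, 11+3, 12+0) = 20
r[5] = max(3+20, 10+13, 11+10, 12+3, 20+0) = 23
r[6] = max(3+23, 10+20, 11+13, 12+10, 20+3, 32+0) = 32
r[7] = max(3+32, 10+23, 11+20, …, 32+3, 26+0) = 35
r[8] = max(3+35, 10+32, 11+23, …, 26+3, 20+0) = 42
r[9] = max(3+42, 10+35, 11+32, …, 20+3, 28+0) = 45
r[10] = max(3+45, 10+42, 11+35, …, 28+3, 61+0) = 61
Best is to sell the whole 10-meter piece uncut for €61.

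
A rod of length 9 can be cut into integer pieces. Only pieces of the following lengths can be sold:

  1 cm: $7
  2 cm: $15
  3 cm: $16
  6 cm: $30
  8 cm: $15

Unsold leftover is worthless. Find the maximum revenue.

67

Build f[k] bottom-up: f[k] = max over allowed piece i of (p[i] + f[k−i]).
f[1] = 7
f[2] = 15
f[3] = 22  (first piece 1, then f[2]=15)
f[4] = 30  (first piece 2, then f[2]=15)
f[5] = 37  (first piece 1, then f[4]=30)
f[6] = 45  (first piece 2, then f[4]=30)
f[7] = 52  (first piece 1, then f[6]=45)
f[8] = 60  (first piece 2, then f[6]=45)
f[9] = 67  (first piece 1, then f[8]=60)
One optimal cutting: 2 + 2 + 2 + 2 + 1 → $67.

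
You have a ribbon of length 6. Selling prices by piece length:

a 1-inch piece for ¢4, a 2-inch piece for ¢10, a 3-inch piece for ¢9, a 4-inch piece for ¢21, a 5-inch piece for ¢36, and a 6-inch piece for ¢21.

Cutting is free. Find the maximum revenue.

Let R[k] be the best obtainable value from length k. For each k, try every first piece i and keep the best of price[i] + R[k−i].
R[1] = 4
R[2] = 10
R[3] = 14  (first piece 1, then R[2]=10)
R[4] = 21
R[5] = 36
R[6] = 40  (first piece 1, then R[5]=36)
One optimal cutting: 5 + 1 → ¢36 + ¢4 = ¢40.

40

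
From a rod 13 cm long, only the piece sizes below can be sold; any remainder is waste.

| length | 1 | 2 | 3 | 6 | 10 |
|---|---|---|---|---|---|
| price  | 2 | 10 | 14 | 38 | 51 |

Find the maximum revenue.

78

Build r[k] bottom-up: r[k] = max over allowed piece i of (p[i] + r[k−i]).
r[1] = 2
r[2] = 10
r[3] = 14
r[4] = 20  (first piece 2, then r[2]=10)
r[5] = 24  (first piece 2, then r[3]=14)
r[6] = 38
r[7] = 40  (first piece 1, then r[6]=38)
r[8] = 48  (first piece 2, then r[6]=38)
r[9] = 52  (first piece 3, then r[6]=38)
r[10] = 58  (first piece 2, then r[8]=48)
r[11] = 62  (first piece 2, then r[9]=52)
r[12] = 76  (first piece 6, then r[6]=38)
r[13] = 78  (first piece 1, then r[12]=76)
One optimal cutting: 6 + 6 + 1 → 78.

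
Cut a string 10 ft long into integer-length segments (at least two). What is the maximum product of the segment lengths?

36

Let P[k] be the best product for length k (with at least one cut). For each first piece i, the rest contributes max(k−i, P[k−i]).
P[2] = 1·max(1,0) = 1·1 = 1
P[3] = max(1·2, 2·1) = 2
P[4] = max(1·3, 2·2, 3·1) = 4
P[5] = max(1·4, 2·3, 3·2, 4·1) = 6
P[6] = max(1·6, 2·4, 3·3, 4·2, 5·1) = 9
P[7] = max(1·9, 2·6, 3·4, 4·3, 5·2, 6·1) = 12
P[8] = max(1·12, 2·9, 3·6, …, 6·2, 7·1) = 18
P[9] = max(1·18, 2·12, 3·9, …, 7·2, 8·1) = 27
P[10] = max(1·27, 2·18, 3·12, …, 8·2, 9·1) = 36
One optimal split: 3 + 3 + 2 + 2; product 3·3·2·2 = 36.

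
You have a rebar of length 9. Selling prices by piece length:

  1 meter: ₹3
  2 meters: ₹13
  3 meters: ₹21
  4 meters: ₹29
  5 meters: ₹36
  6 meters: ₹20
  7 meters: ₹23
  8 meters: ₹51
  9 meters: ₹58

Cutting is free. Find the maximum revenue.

65

Build v[k] bottom-up: v[k] = max over allowed piece i of (p[i] + v[k−i]).
v[1] = 3
v[2] = 13
v[3] = 21
v[4] = 29
v[5] = 36
v[6] = 42  (first piece 2, then v[4]=29)
v[7] = 50  (first piece 3, then v[4]=29)
v[8] = 58  (first piece 4, then v[4]=29)
v[9] = 65  (first piece 4, then v[5]=36)
One optimal cutting: 5 + 4 → ₹36 + ₹29 = ₹65.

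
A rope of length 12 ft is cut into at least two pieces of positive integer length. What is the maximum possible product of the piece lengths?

81

Fill f[k] for k=2..12: at each k try every first piece i and multiply by the better of (k−i) uncut or f[k−i].
f[2] = 1*max(1,0) = 1*1 = 1
f[3] = 1*max(2,1) = 1*2 = 2
f[4] = 2*max(2,1) = 2*2 = 4
f[5] = 2*max(3,2) = 2*3 = 6
f[6] = 3*max(3,2) = 3*3 = 9
f[7] = 2*max(5,6) = 2*6 = 12
f[8] = 2*max(6,9) = 2*9 = 18
f[9] = 3*max(6,9) = 3*9 = 27
f[10] = 2*max(8,18) = 2*18 = 36
f[11] = 2*max(9,27) = 2*27 = 54
f[12] = 3*max(9,27) = 3*27 = 81
One optimal split: 3 + 3 + 3 + 3; product 3*3*3*3 = 81.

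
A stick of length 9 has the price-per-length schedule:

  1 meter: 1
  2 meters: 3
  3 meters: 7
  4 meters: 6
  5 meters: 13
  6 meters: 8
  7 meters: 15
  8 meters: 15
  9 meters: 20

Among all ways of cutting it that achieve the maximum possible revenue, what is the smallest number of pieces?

Consider every possible first cut. r[k] is the best of p[i]+r[k−i] over all sellable i≤k.
r[1] = 1
r[2] = 3
r[3] = 7
r[4] = 8  (first piece 1, then r[3]=7)
r[5] = 13
r[6] = 14  (first piece 1, then r[5]=13)
r[7] = 16  (first piece 2, then r[5]=13)
r[8] = 20  (first piece 3, then r[5]=13)
r[9] = 21  (first piece 1, then r[8]=20)
Maximum revenue is 21.
Now minimize piece count subject to staying optimal: for each k, pieces[k] = 1 + min over i with p[i]+r[k−i]=r[k] of pieces[k−i].
pieces[6] = 2
pieces[7] = 2
pieces[8] = 2
pieces[9] = 3

3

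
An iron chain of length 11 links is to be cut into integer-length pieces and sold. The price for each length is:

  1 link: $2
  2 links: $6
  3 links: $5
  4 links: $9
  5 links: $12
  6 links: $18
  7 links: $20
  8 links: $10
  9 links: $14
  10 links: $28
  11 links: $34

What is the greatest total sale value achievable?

Let best[k] be the best obtainable value from length k. For each k, try every first piece i and keep the best of price[i] + best[k−i].
best[1] = 2
best[2] = max(2+2, 6+0) = 6
best[3] = max(2+6, 6+2, 5+0) = 8
best[4] = max(2+8, 6+6, 5+2, 9+0) = 12
best[5] = max(2+12, 6+8, 5+6, 9+2, 12+0) = 14
best[6] = max(2+14, 6+12, 5+8, 9+6, 12+2, 18+0) = 18
best[7] = max(2+18, 6+14, 5+12, …, 18+2, 20+0) = 20
best[8] = max(2+20, 6+18, 5+14, …, 20+2, 10+0) = 24
best[9] = max(2+24, 6+20, 5+18, …, 10+2, 14+0) = 26
best[10] = max(2+26, 6+24, 5+20, …, 14+2, 28+0) = 30
best[11] = max(2+30, 6+26, 5+24, …, 28+2, 34+0) = 34
Best is to sell the whole 11-link piece uncut for $34.

34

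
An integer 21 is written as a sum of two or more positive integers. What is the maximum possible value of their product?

2187

Let m[k] be the best product for length k (with at least one cut). For each first piece i, the rest contributes max(k−i, m[k−i]).
Small cases: m[2]=1, m[3]=2, m[4]=4, m[5]=6, m[6]=9, m[7]=12, m[8]=18, m[9]=27, m[10]=36, m[11]=54, m[12]=81, m[13]=108, m[14]=162, m[15]=243, m[16]=324.
m[17] = 2·max(15,243) = 2·243 = 486
m[18] = 3·max(15,243) = 3·243 = 729
m[19] = 2·max(17,486) = 2·486 = 972
m[20] = 2·max(18,729) = 2·729 = 1458
m[21] = 3·max(18,729) = 3·729 = 2187
One optimal split: 3 + 3 + 3 + 3 + 3 + 3 + 3; product 3·3·3·3·3·3·3 = 2187.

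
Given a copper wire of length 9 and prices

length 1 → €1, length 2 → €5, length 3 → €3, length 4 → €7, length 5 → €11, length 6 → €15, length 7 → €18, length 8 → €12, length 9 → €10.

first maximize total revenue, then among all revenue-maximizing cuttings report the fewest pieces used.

Let r[k] be the best obtainable value from length k. For each k, try every first piece i and keep the best of price[i] + r[k−i].
r[1] = 1
r[2] = 5
r[3] = 6  (first piece 1, then r[2]=5)
r[4] = 10  (first piece 2, then r[2]=5)
r[5] = 11  (first piece 1, then r[4]=10)
r[6] = 15  (first piece 2, then r[4]=10)
r[7] = 18
r[8] = 20  (first piece 2, then r[6]=15)
r[9] = 23  (first piece 2, then r[7]=18)
Maximum revenue is €23.
Now minimize piece count subject to staying optimal: for each k, pieces[k] = 1 + min over i with p[i]+r[k−i]=r[k] of pieces[k−i].
pieces[6] = 1
pieces[7] = 1
pieces[8] = 2
pieces[9] = 2

2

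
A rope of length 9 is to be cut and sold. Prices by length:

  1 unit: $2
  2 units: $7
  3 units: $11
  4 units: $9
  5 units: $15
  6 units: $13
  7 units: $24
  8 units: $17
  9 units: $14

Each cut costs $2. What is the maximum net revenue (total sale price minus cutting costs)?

29

Let net[k] be the best obtainable value from length k. For each k, try every first piece i and keep the best of price[i] + net[k−i] minus the 2 cut fee when i<k.
net[1] = 2
net[2] = 7
net[3] = 11
net[4] = 12  (first piece 2, then net[2]=7)
net[5] = 16  (first piece 2, then net[3]=11)
net[6] = 20  (first piece 3, then net[3]=11)
net[7] = 24
net[8] = 25  (first piece 2, then net[6]=20)
net[9] = 29  (first piece 2, then net[7]=24)
One optimal plan: pieces 7 + 2 (1 cut) → $31 − $2 = $29.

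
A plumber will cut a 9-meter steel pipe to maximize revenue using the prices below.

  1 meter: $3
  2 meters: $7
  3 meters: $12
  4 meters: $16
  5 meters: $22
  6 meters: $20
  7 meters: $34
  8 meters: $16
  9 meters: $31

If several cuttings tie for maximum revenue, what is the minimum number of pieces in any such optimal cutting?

Consider every possible first cut. r[k] is the best of p[i]+r[k−i] over all sellable i≤k.
r[1] = 3
r[2] = max(3+3, 7+0) = 7
r[3] = max(3+7, 7+3, 12+0) = 12
r[4] = max(3+12, 7+7, 12+3, 16+0) = 16
r[5] = max(3+16, 7+12, 12+7, 16+3, 22+0) = 22
r[6] = max(3+22, 7+16, 12+12, 16+7, 22+3, 20+0) = 25
r[7] = max(3+25, 7+22, 12+16, …, 20+3, 34+0) = 34
r[8] = max(3+34, 7+25, 12+22, …, 34+3, 16+0) = 37
r[9] = max(3+37, 7+34, 12+25, …, 16+3, 31+0) = 41
Maximum revenue is $41.
Now minimize piece count subject to staying optimal: for each k, pieces[k] = 1 + min over i with p[i]+r[k−i]=r[k] of pieces[k−i].
pieces[6] = 2
pieces[7] = 1
pieces[8] = 2
pieces[9] = 2

2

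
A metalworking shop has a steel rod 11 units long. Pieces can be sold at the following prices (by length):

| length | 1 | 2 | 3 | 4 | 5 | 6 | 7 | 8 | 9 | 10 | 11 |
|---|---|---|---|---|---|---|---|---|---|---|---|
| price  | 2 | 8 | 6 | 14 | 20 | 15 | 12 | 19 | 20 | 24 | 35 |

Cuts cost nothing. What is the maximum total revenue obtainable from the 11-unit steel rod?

Consider every possible first cut. r[k] is the best of p[i]+r[k−i] over all sellable i≤k.
r[1] = 2
r[2] = max(2+2, 8+0) = 8
r[3] = max(2+8, 8+2, 6+0) = 10
r[4] = max(2+10, 8+8, 6+2, 14+0) = 16
r[5] = max(2+16, 8+10, 6+8, 14+2, 20+0) = 20
r[6] = max(2+20, 8+16, 6+10, 14+8, 20+2, 15+0) = 24
r[7] = max(2+24, 8+20, 6+16, …, 15+2, 12+0) = 28
r[8] = max(2+28, 8+24, 6+20, …, 12+2, 19+0) = 32
r[9] = max(2+32, 8+28, 6+24, …, 19+2, 20+0) = 36
r[10] = max(2+36, 8+32, 6+28, …, 20+2, 24+0) = 40
r[11] = max(2+40, 8+36, 6+32, …, 24+2, 35+0) = 44
One optimal cutting: 5 + 2 + 2 + 2 → $20 + $8 + $8 + $8 = $44.

44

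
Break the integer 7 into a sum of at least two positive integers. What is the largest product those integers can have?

12

Let P[k] be the best product for length k (with at least one cut). For each first piece i, the rest contributes max(k−i, P[k−i]).
P[2] = 1*max(1,0) = 1*1 = 1
P[3] = max(1*2, 2*1) = 2
P[4] = max(1*3, 2*2, 3*1) = 4
P[5] = max(1*4, 2*3, 3*2, 4*1) = 6
P[6] = max(1*6, 2*4, 3*3, 4*2, 5*1) = 9
P[7] = max(1*9, 2*6, 3*4, 4*3, 5*2, 6*1) = 12
One optimal split: 3 + 2 + 2; product 3*2*2 = 12.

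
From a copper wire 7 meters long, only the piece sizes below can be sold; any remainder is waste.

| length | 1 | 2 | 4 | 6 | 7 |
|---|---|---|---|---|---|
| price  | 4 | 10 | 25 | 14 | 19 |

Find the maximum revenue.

39

Let r[k] be the best obtainable value from length k. For each k, try every first piece i and keep the best of price[i] + r[k−i].
r[1] = 4
r[2] = 10
r[3] = 14  (first piece 1, then r[2]=10)
r[4] = 25
r[5] = 29  (first piece 1, then r[4]=25)
r[6] = 35  (first piece 2, then r[4]=25)
r[7] = 39  (first piece 1, then r[6]=35)
One optimal cutting: 4 + 2 + 1 → €39.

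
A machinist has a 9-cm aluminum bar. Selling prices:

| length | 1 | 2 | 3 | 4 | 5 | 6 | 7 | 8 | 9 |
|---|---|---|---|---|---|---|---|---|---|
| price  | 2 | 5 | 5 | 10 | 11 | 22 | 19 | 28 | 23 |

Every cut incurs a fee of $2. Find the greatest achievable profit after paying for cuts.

Build r[k] bottom-up: r[k] = max over allowed piece i of (p[i] + r[k−i]) − 2 per cut.
r[1] = 2
r[2] = max(2+2-2, 5+0) = 5
r[3] = max(2+5-2, 5+2-2, 5+0) = 5
r[4] = max(2+5-2, 5+5-2, 5+2-2, 10+0) = 10
r[5] = max(2+10-2, 5+5-2, 5+5-2, 10+2-2, 11+0) = 11
r[6] = max(2+11-2, 5+10-2, 5+5-2, 10+5-2, 11+2-2, 22+0) = 22
r[7] = max(2+22-2, 5+11-2, 5+10-2, …, 22+2-2, 19+0) = 22
r[8] = max(2+22-2, 5+22-2, 5+11-2, …, 19+2-2, 28+0) = 28
r[9] = max(2+28-2, 5+22-2, 5+22-2, …, 28+2-2, 23+0) = 28
One optimal plan: pieces 8 + 1 (1 cut) → $30 − $2 = $28.

28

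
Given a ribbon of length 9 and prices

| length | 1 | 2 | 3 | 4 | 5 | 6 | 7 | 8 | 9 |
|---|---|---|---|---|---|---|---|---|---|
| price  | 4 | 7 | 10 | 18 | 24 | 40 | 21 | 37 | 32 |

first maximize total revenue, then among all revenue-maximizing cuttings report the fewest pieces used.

4

Consider every possible first cut. r[k] is the best of p[i]+r[k−i] over all sellable i≤k.
r[1] = 4
r[2] = max(4+4, 7+0) = 8
r[3] = max(4+8, 7+4, 10+0) = 12
r[4] = max(4+12, 7+8, 10+4, 18+0) = 18
r[5] = max(4+18, 7+12, 10+8, 18+4, 24+0) = 24
r[6] = max(4+24, 7+18, 10+12, 18+8, 24+4, 40+0) = 40
r[7] = max(4+40, 7+24, 10+18, …, 40+4, 21+0) = 44
r[8] = max(4+44, 7+40, 10+24, …, 21+4, 37+0) = 48
r[9] = max(4+48, 7+44, 10+40, …, 37+4, 32+0) = 52
Maximum revenue is ¢52.
Now minimize piece count subject to staying optimal: for each k, pieces[k] = 1 + min over i with p[i]+r[k−i]=r[k] of pieces[k−i].
pieces[6] = 1
pieces[7] = 2
pieces[8] = 3
pieces[9] = 4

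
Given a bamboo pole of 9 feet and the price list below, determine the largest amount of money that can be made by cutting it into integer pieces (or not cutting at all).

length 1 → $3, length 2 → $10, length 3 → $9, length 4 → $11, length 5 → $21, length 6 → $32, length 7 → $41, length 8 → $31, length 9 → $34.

Let r[k] be the best obtainable value from length k. For each k, try every first piece i and keep the best of price[i] + r[k−i].
r[1] = 3
r[2] = 10
r[3] = 13  (first piece 1, then r[2]=10)
r[4] = 20  (first piece 2, then r[2]=10)
r[5] = 23  (first piece 1, then r[4]=20)
r[6] = 32
r[7] = 41
r[8] = 44  (first piece 1, then r[7]=41)
r[9] = 51  (first piece 2, then r[7]=41)
One optimal cutting: 7 + 2 → $41 + $10 = $51.

51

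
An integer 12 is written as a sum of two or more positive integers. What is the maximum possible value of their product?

Fill m[k] for k=2..12: at each k try every first piece i and multiply by the better of (k−i) uncut or m[k−i].
m[2] = 1*max(1,0) = 1*1 = 1
m[3] = 1*max(2,1) = 1*2 = 2
m[4] = 2*max(2,1) = 2*2 = 4
m[5] = 2*max(3,2) = 2*3 = 6
m[6] = 3*max(3,2) = 3*3 = 9
m[7] = 2*max(5,6) = 2*6 = 12
m[8] = 2*max(6,9) = 2*9 = 18
m[9] = 3*max(6,9) = 3*9 = 27
m[10] = 2*max(8,18) = 2*18 = 36
m[11] = 2*max(9,27) = 2*27 = 54
m[12] = 3*max(9,27) = 3*27 = 81
One optimal split: 3 + 3 + 3 + 3; product 3*3*3*3 = 81.

81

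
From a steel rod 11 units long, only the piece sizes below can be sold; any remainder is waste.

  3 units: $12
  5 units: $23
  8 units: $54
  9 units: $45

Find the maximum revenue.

Build f[k] bottom-up: f[k] = max over allowed piece i of (p[i] + f[k−i]).
f[1] = 0
f[2] = 0
f[3] = 12
f[4] = 12
f[5] = max(12+0, 23+0) = 23
f[6] = max(12+12, 23+0) = 24
f[7] = max(12+12, 23+0) = 24
f[8] = max(12+23, 23+12, 54+0) = 54
f[9] = max(12+24, 23+12, 54+0, 45+0) = 54
f[10] = max(12+24, 23+23, 54+0, 45+0) = 54
f[11] = max(12+54, 23+24, 54+12, 45+0) = 66
One optimal cutting: 8 + 3 → $66.

66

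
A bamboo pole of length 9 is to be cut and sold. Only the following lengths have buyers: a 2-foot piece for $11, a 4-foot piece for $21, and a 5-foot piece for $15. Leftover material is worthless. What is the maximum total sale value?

44

Consider every possible first cut. f[k] is the best of p[i]+f[k−i] over all sellable i≤k.
f[1] = 0
f[2] = 11
f[3] = 11
f[4] = 22  (first piece 2, then f[2]=11)
f[5] = 22
f[6] = 33  (first piece 2, then f[4]=22)
f[7] = 33
f[8] = 44  (first piece 2, then f[6]=33)
f[9] = 44
One optimal cutting: pieces 2 + 2 + 2 + 2 with 1 foot of scrap → $44.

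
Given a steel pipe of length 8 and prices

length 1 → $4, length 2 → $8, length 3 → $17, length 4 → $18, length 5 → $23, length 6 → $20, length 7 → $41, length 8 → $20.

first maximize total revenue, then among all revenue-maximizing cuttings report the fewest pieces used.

Build r[k] bottom-up: r[k] = max over allowed piece i of (p[i] + r[k−i]).
r[1] = 4
r[2] = 8  (first piece 1, then r[1]=4)
r[3] = 17
r[4] = 21  (first piece 1, then r[3]=17)
r[5] = 25  (first piece 1, then r[4]=21)
r[6] = 34  (first piece 3, then r[3]=17)
r[7] = 41
r[8] = 45  (first piece 1, then r[7]=41)
Maximum revenue is $45.
Now minimize piece count subject to staying optimal: for each k, pieces[k] = 1 + min over i with p[i]+r[k−i]=r[k] of pieces[k−i].
pieces[5] = 2
pieces[6] = 2
pieces[7] = 1
pieces[8] = 2

2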